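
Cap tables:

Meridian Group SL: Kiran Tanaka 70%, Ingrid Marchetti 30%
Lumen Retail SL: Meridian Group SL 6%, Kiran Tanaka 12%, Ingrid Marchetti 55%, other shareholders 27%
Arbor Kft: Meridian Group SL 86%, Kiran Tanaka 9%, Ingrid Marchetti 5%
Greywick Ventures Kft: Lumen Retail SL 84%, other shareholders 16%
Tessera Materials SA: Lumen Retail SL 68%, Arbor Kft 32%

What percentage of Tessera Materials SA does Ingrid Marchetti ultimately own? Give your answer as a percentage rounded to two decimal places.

Ingrid reaches Tessera along 4 paths.
Via Meridian → Lumen: 30% × 6% × 68% = 1.224%.
Via Lumen: 55% × 68% = 37.4%.
Via Meridian → Arbor: 30% × 86% × 32% = 8.256%.
Via Arbor: 5% × 32% = 1.6%.
Total: 1.224% + 37.4% + 8.256% + 1.6% = 48.48%.

48.48%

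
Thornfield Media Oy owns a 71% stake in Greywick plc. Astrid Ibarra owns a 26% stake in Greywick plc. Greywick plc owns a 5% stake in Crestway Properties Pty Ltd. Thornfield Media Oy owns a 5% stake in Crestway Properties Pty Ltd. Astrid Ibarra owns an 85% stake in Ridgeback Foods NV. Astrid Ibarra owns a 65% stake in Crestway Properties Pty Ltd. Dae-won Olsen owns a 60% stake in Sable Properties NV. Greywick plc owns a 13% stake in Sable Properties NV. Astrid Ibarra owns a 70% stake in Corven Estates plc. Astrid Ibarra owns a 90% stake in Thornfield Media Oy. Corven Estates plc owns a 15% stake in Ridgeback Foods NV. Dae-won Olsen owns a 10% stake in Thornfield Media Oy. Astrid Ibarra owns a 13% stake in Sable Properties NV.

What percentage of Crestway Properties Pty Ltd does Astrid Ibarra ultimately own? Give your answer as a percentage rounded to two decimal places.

74.00%

Astrid reaches Crestway along 4 paths.
Direct stake: 65% = 65%.
Via Thornfield → Greywick: 90% × 71% × 5% = 3.195%.
Via Greywick: 26% × 5% = 1.3%.
Via Thornfield: 90% × 5% = 4.5%.
Total: 65% + 3.195% + 1.3% + 4.5% = 73.995%.
Rounded: 74.00%.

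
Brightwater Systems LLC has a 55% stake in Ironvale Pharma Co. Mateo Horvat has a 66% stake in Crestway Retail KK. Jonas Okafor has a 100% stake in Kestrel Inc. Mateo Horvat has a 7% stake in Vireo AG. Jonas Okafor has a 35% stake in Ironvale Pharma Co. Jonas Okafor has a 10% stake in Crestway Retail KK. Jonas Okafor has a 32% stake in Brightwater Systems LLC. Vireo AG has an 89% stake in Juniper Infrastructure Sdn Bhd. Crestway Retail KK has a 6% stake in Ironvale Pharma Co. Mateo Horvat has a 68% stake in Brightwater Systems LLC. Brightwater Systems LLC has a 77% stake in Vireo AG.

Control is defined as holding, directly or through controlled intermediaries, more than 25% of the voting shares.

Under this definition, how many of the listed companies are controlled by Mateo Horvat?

Mateo holds 66% of Crestway, so Mateo controls Crestway.
Mateo holds 68% of Brightwater, so Mateo controls Brightwater.
Brightwater and Mateo together hold 77% + 7% = 84% of Vireo, so Mateo controls Vireo.
Brightwater and Crestway together hold 55% + 6% = 61% of Ironvale, so Mateo controls Ironvale.
Vireo holds 89% of Juniper, so Mateo controls Juniper.
No other company's threshold is met.
Mateo controls 5 companies.

5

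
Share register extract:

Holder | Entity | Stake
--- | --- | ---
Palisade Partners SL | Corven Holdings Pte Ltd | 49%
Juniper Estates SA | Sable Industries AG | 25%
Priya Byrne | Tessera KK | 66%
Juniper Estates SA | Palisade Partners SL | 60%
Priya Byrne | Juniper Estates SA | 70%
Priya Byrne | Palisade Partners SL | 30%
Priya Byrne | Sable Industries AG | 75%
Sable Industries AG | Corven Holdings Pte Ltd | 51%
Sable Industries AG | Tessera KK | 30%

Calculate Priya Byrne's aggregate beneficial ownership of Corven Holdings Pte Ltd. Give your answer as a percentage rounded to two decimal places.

82.46%

Priya reaches Corven along 4 paths.
Via Juniper → Sable: 70% × 25% × 51% = 8.925%.
Via Sable: 75% × 51% = 38.25%.
Via Juniper → Palisade: 70% × 60% × 49% = 20.58%.
Via Palisade: 30% × 49% = 14.7%.
Total: 8.925% + 38.25% + 20.58% + 14.7% = 82.455%.
Rounded: 82.46%.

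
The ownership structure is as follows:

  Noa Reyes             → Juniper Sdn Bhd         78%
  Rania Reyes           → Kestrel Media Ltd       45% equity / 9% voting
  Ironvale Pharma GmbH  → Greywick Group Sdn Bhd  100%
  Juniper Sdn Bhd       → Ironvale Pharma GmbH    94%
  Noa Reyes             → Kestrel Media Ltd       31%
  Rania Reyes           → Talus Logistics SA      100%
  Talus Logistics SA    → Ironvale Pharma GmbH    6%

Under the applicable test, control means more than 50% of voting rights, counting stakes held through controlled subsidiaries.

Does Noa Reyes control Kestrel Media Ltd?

No

Noa holds 78% of Juniper, so Noa controls Juniper.
Juniper holds 94% of Ironvale, so Noa controls Ironvale.
Ironvale holds 100% of Greywick, so Noa controls Greywick.
In Kestrel, Noa's side holds only 31%, not > 50%.
So Noa does not control Kestrel.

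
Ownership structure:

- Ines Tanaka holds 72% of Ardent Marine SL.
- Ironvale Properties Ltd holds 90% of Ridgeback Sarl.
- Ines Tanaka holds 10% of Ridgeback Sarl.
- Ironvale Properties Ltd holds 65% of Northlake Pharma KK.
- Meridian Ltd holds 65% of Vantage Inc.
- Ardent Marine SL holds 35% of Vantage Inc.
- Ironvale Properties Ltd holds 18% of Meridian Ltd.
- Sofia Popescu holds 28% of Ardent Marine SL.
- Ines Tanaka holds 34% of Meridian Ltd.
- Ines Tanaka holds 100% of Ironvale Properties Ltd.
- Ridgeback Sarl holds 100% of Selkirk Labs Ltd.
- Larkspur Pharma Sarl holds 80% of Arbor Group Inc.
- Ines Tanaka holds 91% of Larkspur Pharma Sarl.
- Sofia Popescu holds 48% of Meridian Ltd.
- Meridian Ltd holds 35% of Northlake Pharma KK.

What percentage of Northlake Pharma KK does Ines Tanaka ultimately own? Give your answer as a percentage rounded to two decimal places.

83.20%

Ines reaches Northlake along 3 paths.
Via Ironvale: 100% × 65% = 65%.
Via Ironvale → Meridian: 100% × 18% × 35% = 6.3%.
Via Meridian: 34% × 35% = 11.9%.
Total: 65% + 6.3% + 11.9% = 83.2%.
Rounded: 83.20%.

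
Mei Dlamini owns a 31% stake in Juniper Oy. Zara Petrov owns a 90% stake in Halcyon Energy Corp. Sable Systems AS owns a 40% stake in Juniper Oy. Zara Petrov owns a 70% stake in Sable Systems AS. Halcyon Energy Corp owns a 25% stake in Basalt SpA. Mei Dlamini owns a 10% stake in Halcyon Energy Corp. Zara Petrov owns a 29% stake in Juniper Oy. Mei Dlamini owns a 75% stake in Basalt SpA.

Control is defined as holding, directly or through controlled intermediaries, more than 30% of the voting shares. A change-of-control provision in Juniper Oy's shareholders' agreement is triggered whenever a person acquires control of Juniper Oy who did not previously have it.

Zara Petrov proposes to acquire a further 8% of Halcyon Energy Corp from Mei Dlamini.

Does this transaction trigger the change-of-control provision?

The purchase adds only to Zara's holdings (Mei's stake shrinks), so Zara is the only person who could newly come to control Juniper.
Zara holds 70% of Sable, so Zara controls Sable.
Zara and Sable together hold 29% + 40% = 69% of Juniper, so Zara controls Juniper.
So Zara already controls Juniper before the transaction.
After the purchase, Zara's direct stake in Halcyon rises to 90% + 8% = 98%, and Mei's stake falls to 2%.
Zara controlled Juniper already, so this is not a new person acquiring control; every other person's position is unchanged or reduced.
No new person acquires control, so the clause is not triggered.

No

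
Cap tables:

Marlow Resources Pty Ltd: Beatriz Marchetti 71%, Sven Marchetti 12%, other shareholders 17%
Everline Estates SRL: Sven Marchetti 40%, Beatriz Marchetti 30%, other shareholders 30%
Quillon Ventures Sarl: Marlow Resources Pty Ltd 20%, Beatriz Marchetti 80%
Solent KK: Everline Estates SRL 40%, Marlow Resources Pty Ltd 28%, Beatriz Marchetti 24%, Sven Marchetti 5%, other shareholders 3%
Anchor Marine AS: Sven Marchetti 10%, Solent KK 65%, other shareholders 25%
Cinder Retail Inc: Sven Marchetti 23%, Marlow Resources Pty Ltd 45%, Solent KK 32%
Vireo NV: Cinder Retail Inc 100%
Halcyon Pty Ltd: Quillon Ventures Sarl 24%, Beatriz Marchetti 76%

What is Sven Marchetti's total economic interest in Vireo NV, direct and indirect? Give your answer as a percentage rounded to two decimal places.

Sven reaches Vireo along 5 paths.
Via Cinder: 23% × 100% = 23%.
Via Marlow → Cinder: 12% × 45% × 100% = 5.4%.
Via Everline → Solent → Cinder: 40% × 40% × 32% × 100% = 5.12%.
Via Marlow → Solent → Cinder: 12% × 28% × 32% × 100% = 1.0752%.
Via Solent → Cinder: 5% × 32% × 100% = 1.6%.
Total: 23% + 5.4% + 5.12% + 1.0752% + 1.6% = 36.1952%.
Rounded: 36.20%.

36.20%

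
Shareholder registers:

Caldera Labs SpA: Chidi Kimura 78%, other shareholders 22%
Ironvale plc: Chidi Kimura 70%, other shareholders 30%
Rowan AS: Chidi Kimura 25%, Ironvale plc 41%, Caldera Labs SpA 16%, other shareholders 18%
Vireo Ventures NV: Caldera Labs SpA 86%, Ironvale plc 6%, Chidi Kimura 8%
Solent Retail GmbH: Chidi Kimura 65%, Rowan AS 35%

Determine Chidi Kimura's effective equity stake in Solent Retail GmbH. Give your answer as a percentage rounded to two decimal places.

88.16%

Chidi reaches Solent along 4 paths.
Direct stake: 65% = 65%.
Via Rowan: 25% × 35% = 8.75%.
Via Ironvale → Rowan: 70% × 41% × 35% = 10.045%.
Via Caldera → Rowan: 78% × 16% × 35% = 4.368%.
Total: 65% + 8.75% + 10.045% + 4.368% = 88.163%.
Rounded: 88.16%.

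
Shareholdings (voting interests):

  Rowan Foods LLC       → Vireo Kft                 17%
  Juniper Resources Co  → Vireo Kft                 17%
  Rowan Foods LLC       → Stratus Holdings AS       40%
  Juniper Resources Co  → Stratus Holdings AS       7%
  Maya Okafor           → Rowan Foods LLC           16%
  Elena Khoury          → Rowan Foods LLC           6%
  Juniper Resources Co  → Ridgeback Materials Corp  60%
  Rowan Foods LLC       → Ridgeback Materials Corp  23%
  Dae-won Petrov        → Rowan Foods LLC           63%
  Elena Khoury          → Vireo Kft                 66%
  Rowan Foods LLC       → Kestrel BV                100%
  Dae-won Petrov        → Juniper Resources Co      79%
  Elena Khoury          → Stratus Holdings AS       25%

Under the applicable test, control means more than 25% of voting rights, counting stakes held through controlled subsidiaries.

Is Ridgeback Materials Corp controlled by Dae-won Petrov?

Yes

Dae-won holds 63% of Rowan, so Dae-won controls Rowan.
Dae-won holds 79% of Juniper, so Dae-won controls Juniper.
Juniper and Rowan together hold 60% + 23% = 83% of Ridgeback, so Dae-won controls Ridgeback.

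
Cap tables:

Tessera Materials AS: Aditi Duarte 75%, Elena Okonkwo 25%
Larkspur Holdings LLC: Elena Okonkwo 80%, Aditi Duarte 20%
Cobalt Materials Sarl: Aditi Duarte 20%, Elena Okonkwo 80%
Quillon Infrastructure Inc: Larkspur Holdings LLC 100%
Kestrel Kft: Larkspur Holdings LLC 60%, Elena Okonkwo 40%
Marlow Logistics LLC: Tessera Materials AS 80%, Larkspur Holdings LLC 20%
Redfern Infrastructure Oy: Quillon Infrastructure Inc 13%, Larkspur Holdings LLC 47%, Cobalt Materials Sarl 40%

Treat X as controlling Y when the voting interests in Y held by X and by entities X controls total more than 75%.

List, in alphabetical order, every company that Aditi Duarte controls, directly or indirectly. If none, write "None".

Aditi's largest direct stake is 75% in Tessera, which does not meet the threshold.

None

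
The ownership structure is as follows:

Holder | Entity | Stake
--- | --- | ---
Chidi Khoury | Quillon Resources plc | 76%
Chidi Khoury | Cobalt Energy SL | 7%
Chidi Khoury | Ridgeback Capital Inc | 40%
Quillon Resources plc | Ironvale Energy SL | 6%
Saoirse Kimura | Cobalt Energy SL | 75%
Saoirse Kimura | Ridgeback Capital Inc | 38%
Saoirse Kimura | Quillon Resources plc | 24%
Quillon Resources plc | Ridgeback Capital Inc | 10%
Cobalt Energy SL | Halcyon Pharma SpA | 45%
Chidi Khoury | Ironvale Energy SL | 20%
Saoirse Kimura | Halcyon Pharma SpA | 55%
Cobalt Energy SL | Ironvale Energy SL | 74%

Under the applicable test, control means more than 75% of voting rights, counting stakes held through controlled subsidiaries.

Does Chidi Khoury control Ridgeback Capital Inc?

Chidi holds 76% of Quillon, so Chidi controls Quillon.
In Ridgeback, Chidi's side holds only 40% + 10% = 50%, not > 75%.
So Chidi does not control Ridgeback.

No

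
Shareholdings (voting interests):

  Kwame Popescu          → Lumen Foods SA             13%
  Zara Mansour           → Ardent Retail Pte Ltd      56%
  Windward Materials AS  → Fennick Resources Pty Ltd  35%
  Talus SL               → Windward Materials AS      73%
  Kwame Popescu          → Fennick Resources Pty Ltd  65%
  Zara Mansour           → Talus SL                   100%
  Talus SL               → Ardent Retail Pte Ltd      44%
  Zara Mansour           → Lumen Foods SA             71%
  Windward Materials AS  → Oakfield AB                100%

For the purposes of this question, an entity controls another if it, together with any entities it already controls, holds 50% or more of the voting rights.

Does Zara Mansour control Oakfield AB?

Zara holds 100% of Talus, so Zara controls Talus.
Talus holds 73% of Windward, so Zara controls Windward.
Windward holds 100% of Oakfield, so Zara controls Oakfield.

Yes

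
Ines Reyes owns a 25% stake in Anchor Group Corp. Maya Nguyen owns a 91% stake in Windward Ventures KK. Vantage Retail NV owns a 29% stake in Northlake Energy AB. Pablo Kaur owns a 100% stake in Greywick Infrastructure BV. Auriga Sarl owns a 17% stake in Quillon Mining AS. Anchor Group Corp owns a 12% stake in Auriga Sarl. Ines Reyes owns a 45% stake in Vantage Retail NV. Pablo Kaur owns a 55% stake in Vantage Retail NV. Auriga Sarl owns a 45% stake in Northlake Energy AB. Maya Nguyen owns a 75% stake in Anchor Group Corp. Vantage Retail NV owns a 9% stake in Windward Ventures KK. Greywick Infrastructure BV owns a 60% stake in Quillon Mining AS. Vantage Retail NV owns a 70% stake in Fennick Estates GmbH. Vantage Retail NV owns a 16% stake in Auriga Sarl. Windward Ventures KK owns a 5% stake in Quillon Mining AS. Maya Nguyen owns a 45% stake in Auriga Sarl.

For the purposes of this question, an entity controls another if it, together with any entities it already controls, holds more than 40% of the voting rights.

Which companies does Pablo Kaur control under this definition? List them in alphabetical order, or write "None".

Pablo holds 55% of Vantage, so Pablo controls Vantage.
Vantage holds 70% of Fennick, so Pablo controls Fennick.
Pablo holds 100% of Greywick, so Pablo controls Greywick.
Greywick holds 60% of Quillon, so Pablo controls Quillon.
No other company's threshold is met.

Fennick Estates GmbH, Greywick Infrastructure BV, Quillon Mining AS, Vantage Retail NV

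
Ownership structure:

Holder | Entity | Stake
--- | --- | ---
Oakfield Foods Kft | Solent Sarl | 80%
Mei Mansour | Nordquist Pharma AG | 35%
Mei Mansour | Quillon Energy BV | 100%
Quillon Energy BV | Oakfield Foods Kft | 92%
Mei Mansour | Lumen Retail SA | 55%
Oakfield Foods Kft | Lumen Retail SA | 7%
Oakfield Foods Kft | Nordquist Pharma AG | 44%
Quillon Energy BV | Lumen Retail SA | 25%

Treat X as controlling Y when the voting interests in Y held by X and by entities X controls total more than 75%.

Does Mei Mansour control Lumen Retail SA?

Mei holds 100% of Quillon, so Mei controls Quillon.
Quillon holds 92% of Oakfield, so Mei controls Oakfield.
Oakfield and Quillon and Mei together hold 7% + 25% + 55% = 87% of Lumen, so Mei controls Lumen.

Yes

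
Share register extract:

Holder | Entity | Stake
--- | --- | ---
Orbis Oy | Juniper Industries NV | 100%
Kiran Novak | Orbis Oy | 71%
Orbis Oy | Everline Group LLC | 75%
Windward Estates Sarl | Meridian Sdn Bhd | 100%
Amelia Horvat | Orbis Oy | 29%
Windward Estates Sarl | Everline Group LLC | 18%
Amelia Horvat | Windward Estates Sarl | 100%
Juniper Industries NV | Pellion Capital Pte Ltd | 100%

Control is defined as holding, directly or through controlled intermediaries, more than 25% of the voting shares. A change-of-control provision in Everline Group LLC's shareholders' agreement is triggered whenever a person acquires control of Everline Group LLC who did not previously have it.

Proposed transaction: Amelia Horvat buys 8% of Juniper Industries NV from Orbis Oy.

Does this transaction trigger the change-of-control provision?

No

The purchase adds only to Amelia's holdings (Orbis's stake shrinks), so Amelia is the only person who could newly come to control Everline.
Amelia holds 100% of Windward, so Amelia controls Windward.
Amelia holds 29% of Orbis, so Amelia controls Orbis.
Orbis and Windward together hold 75% + 18% = 93% of Everline, so Amelia controls Everline.
So Amelia already controls Everline before the transaction.
After the purchase, Amelia holds 8% of Juniper directly, and Orbis's stake falls to 92%.
Amelia controlled Everline already, so this is not a new person acquiring control; every other person's position is unchanged or reduced.
No new person acquires control, so the clause is not triggered.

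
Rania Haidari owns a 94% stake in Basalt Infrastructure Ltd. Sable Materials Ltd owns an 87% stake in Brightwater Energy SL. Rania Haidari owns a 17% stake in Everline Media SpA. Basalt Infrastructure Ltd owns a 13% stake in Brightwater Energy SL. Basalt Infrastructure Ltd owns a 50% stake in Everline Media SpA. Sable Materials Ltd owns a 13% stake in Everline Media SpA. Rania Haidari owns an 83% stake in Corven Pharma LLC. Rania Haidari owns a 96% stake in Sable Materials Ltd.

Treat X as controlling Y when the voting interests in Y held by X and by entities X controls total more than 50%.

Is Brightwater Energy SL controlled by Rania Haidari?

Yes

Rania holds 94% of Basalt, so Rania controls Basalt.
Rania holds 96% of Sable, so Rania controls Sable.
Sable and Basalt together hold 87% + 13% = 100% of Brightwater, so Rania controls Brightwater.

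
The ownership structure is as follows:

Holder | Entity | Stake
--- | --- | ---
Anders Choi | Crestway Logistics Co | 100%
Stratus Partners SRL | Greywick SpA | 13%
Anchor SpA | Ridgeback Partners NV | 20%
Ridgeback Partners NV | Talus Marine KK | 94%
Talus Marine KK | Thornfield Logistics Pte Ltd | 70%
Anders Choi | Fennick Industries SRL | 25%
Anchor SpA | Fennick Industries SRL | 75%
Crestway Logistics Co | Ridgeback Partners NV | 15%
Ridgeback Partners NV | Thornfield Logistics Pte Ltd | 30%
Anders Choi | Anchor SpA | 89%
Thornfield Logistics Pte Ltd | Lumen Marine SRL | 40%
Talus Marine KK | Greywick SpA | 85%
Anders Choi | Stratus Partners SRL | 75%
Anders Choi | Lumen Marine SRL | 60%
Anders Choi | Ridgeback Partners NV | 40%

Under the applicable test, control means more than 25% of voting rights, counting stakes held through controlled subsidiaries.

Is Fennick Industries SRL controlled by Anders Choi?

Yes

Anders holds 89% of Anchor, so Anders controls Anchor.
Anders and Anchor together hold 25% + 75% = 100% of Fennick, so Anders controls Fennick.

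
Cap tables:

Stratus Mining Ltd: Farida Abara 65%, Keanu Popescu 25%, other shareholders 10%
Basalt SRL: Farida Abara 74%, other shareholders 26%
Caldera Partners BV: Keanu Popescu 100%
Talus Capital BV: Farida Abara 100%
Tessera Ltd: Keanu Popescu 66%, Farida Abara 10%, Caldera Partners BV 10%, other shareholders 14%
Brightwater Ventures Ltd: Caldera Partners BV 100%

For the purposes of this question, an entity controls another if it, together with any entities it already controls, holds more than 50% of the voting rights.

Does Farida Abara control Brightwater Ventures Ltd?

Farida holds 65% of Stratus, so Farida controls Stratus.
Farida holds 74% of Basalt, so Farida controls Basalt.
Farida holds 100% of Talus, so Farida controls Talus.
Neither Farida nor any entity Farida controls holds any voting interest in Brightwater.
So Farida does not control Brightwater.

No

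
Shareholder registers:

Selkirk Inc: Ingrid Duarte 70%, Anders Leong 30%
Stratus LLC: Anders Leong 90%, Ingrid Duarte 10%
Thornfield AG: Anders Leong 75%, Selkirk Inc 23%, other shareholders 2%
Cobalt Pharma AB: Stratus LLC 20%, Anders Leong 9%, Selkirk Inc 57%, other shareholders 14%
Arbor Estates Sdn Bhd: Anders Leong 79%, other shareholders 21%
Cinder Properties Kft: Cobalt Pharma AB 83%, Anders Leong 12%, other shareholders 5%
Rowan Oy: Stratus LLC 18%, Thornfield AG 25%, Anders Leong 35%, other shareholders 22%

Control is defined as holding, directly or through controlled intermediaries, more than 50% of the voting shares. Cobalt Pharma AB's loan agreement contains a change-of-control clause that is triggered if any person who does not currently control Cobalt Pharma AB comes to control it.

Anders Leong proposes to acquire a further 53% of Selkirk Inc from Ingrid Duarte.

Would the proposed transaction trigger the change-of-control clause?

Yes

The purchase adds only to Anders's holdings (Ingrid's stake shrinks), so Anders is the only person who could newly come to control Cobalt.
Anders holds 90% of Stratus, so Anders controls Stratus.
Anders holds 75% of Thornfield, so Anders controls Thornfield.
Anders holds 79% of Arbor, so Anders controls Arbor.
Stratus and Thornfield and Anders together hold 18% + 25% + 35% = 78% of Rowan, so Anders controls Rowan.
In Cobalt, Anders's side holds only 20% + 9% = 29%, not > 50%.
So before the transaction, Anders does not control Cobalt.
After the purchase, Anders's direct stake in Selkirk rises to 30% + 53% = 83%, and Ingrid's stake falls to 17%.
Anders holds 83% of Selkirk, so Anders controls Selkirk.
Stratus and Anders and Selkirk together hold 20% + 9% + 57% = 86% of Cobalt, so Anders controls Cobalt.
Anders did not control Cobalt before and does after, so the clause is triggered.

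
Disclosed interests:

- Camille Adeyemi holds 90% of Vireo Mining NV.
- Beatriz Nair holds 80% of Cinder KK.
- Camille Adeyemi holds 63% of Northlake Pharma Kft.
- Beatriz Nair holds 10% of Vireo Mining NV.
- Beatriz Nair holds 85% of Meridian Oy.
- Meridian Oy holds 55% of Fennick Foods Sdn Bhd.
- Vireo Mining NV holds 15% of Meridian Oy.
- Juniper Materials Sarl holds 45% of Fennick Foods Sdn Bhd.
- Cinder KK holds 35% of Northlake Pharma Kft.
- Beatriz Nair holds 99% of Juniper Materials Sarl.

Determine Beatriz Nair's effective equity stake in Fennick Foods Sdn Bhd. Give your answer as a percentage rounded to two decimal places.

Beatriz reaches Fennick along 3 paths.
Via Juniper: 99% × 45% = 44.55%.
Via Vireo → Meridian: 10% × 15% × 55% = 0.825%.
Via Meridian: 85% × 55% = 46.75%.
Total: 44.55% + 0.825% + 46.75% = 92.125%.
Rounded: 92.13%.

92.13%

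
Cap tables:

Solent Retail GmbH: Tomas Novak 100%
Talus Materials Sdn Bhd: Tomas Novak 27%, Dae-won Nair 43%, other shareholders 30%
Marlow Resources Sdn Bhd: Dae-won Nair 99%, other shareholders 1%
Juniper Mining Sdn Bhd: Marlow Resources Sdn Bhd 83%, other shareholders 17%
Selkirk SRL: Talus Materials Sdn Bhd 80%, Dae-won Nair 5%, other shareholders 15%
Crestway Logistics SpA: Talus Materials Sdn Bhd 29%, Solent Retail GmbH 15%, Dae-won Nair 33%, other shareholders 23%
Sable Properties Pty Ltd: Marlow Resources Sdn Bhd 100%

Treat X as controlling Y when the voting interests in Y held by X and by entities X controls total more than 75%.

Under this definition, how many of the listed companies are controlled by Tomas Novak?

Tomas holds 100% of Solent, so Tomas controls Solent.
No other company's threshold is met.
Tomas controls 1 company.

1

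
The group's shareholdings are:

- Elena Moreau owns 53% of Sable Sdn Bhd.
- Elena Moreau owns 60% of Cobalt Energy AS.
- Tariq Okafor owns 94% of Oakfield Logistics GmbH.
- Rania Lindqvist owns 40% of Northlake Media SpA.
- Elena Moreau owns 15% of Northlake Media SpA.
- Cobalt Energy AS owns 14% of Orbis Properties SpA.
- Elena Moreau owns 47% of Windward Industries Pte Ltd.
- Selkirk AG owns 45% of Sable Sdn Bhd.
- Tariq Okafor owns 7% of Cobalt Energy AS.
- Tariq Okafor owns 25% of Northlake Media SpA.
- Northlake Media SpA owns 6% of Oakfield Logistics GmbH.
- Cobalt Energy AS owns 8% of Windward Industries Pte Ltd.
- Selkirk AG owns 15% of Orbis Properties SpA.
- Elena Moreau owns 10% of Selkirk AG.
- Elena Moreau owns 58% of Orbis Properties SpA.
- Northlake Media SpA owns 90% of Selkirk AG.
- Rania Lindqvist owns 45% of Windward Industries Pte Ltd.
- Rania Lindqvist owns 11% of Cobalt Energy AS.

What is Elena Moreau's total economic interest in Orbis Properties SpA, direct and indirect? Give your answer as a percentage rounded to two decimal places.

69.93%

Elena reaches Orbis along 4 paths.
Direct stake: 58% = 58%.
Via Cobalt: 60% × 14% = 8.4%.
Via Northlake → Selkirk: 15% × 90% × 15% = 2.025%.
Via Selkirk: 10% × 15% = 1.5%.
Total: 58% + 8.4% + 2.025% + 1.5% = 69.925%.
Rounded: 69.93%.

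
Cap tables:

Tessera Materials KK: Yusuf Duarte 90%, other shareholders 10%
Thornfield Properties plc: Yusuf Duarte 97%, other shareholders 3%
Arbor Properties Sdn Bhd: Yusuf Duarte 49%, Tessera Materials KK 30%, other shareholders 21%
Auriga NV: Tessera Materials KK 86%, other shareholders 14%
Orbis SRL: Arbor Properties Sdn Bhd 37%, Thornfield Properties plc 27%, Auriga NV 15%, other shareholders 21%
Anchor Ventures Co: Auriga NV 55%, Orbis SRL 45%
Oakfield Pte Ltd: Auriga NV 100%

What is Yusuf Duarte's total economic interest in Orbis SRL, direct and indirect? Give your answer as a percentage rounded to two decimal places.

65.92%

Yusuf reaches Orbis along 4 paths.
Via Arbor: 49% × 37% = 18.13%.
Via Tessera → Arbor: 90% × 30% × 37% = 9.99%.
Via Thornfield: 97% × 27% = 26.19%.
Via Tessera → Auriga: 90% × 86% × 15% = 11.61%.
Total: 18.13% + 9.99% + 26.19% + 11.61% = 65.92%.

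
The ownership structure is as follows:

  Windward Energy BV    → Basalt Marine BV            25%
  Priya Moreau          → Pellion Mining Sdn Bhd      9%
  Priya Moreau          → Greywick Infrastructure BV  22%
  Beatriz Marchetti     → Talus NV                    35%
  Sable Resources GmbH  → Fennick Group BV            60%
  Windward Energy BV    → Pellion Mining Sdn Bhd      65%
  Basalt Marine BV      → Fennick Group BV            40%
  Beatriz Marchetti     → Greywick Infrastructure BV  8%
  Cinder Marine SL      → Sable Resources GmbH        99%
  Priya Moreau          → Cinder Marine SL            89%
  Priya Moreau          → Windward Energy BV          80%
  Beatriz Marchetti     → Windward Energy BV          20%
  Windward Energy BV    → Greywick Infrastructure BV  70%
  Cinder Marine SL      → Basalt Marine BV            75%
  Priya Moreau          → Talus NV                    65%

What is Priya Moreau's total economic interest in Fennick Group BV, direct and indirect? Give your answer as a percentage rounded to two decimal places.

87.57%

Priya reaches Fennick along 3 paths.
Via Cinder → Basalt: 89% × 75% × 40% = 26.7%.
Via Windward → Basalt: 80% × 25% × 40% = 8%.
Via Cinder → Sable: 89% × 99% × 60% = 52.866%.
Total: 26.7% + 8% + 52.866% = 87.566%.
Rounded: 87.57%.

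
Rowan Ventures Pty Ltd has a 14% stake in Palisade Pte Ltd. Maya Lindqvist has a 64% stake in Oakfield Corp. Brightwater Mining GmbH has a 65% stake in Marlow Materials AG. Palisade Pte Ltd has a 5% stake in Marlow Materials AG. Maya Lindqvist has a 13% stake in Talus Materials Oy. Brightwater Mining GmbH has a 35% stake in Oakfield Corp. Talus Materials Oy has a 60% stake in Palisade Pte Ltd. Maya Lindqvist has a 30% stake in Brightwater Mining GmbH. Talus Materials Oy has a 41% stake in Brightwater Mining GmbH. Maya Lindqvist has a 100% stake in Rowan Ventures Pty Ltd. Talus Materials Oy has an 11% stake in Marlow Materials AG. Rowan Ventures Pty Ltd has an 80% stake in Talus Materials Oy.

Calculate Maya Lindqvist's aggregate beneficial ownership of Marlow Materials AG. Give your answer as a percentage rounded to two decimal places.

Maya reaches Marlow along 8 paths.
Via Rowan → Palisade: 100% × 14% × 5% = 0.7%.
Via Rowan → Talus → Palisade: 100% × 80% × 60% × 5% = 2.4%.
Via Talus → Palisade: 13% × 60% × 5% = 0.39%.
Via Rowan → Talus: 100% × 80% × 11% = 8.8%.
Via Talus: 13% × 11% = 1.43%.
Via Rowan → Talus → Brightwater: 100% × 80% × 41% × 65% = 21.32%.
Via Talus → Brightwater: 13% × 41% × 65% = 3.4645%.
Via Brightwater: 30% × 65% = 19.5%.
Total: 0.7% + 2.4% + 0.39% + 8.8% + 1.43% + 21.32% + 3.4645% + 19.5% = 58.0045%.
Rounded: 58.00%.

58.00%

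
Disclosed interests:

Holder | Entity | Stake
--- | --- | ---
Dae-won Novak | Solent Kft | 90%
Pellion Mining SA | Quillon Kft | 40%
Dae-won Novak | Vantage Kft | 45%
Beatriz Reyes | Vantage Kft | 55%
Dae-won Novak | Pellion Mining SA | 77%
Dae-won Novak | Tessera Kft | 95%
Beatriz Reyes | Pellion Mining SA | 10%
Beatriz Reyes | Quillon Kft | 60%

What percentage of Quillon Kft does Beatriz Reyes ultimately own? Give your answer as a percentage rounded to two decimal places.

64.00%

Beatriz reaches Quillon along 2 paths.
Via Pellion: 10% × 40% = 4%.
Direct stake: 60% = 60%.
Total: 4% + 60% = 64%.
Rounded: 64.00%.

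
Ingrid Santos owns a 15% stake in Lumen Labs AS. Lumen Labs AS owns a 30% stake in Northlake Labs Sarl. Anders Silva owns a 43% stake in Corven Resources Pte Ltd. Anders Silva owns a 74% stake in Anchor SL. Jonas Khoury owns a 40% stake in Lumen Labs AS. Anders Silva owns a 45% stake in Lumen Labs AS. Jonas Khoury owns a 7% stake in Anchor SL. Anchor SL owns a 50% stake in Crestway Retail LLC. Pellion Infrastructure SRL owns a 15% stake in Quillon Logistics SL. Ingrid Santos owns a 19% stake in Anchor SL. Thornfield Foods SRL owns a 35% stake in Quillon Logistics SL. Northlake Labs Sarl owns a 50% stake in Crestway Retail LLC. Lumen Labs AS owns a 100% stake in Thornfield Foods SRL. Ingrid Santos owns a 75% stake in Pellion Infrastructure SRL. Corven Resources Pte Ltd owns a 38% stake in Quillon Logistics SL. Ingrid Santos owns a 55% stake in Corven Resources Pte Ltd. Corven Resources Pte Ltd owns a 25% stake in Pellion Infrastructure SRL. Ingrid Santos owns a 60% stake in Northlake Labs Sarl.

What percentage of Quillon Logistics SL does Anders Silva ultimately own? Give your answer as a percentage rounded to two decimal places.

33.70%

Anders reaches Quillon along 3 paths.
Via Corven → Pellion: 43% × 25% × 15% = 1.6125%.
Via Corven: 43% × 38% = 16.34%.
Via Lumen → Thornfield: 45% × 100% × 35% = 15.75%.
Total: 1.6125% + 16.34% + 15.75% = 33.7025%.
Rounded: 33.70%.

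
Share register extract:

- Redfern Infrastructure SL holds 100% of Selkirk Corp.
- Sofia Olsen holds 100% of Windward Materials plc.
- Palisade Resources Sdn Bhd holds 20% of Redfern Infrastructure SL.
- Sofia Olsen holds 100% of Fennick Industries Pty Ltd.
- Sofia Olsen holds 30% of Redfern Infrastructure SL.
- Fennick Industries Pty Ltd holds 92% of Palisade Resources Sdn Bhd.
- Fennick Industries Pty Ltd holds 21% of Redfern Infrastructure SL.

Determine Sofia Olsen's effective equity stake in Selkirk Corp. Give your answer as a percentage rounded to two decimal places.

Sofia reaches Selkirk along 3 paths.
Via Fennick → Palisade → Redfern: 100% × 92% × 20% × 100% = 18.4%.
Via Fennick → Redfern: 100% × 21% × 100% = 21%.
Via Redfern: 30% × 100% = 30%.
Total: 18.4% + 21% + 30% = 69.4%.
Rounded: 69.40%.

69.40%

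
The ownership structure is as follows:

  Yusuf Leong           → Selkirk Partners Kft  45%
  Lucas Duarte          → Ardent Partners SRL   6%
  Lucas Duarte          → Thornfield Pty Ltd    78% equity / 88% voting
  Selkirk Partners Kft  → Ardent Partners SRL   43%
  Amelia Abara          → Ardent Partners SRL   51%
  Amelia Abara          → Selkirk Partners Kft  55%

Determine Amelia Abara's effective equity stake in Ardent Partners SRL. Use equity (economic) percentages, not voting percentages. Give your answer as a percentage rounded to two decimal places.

74.65%

Amelia reaches Ardent along 2 paths.
Direct stake: 51% = 51%.
Via Selkirk: 55% × 43% = 23.65%.
Total: 51% + 23.65% = 74.65%.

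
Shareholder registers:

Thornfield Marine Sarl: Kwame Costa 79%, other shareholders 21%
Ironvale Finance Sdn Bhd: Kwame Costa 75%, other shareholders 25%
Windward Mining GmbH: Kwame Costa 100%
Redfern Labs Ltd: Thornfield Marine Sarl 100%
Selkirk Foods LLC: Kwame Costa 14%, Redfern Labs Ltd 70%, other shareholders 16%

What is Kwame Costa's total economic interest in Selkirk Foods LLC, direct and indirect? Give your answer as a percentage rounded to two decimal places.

69.30%

Kwame reaches Selkirk along 2 paths.
Direct stake: 14% = 14%.
Via Thornfield → Redfern: 79% × 100% × 70% = 55.3%.
Total: 14% + 55.3% = 69.3%.
Rounded: 69.30%.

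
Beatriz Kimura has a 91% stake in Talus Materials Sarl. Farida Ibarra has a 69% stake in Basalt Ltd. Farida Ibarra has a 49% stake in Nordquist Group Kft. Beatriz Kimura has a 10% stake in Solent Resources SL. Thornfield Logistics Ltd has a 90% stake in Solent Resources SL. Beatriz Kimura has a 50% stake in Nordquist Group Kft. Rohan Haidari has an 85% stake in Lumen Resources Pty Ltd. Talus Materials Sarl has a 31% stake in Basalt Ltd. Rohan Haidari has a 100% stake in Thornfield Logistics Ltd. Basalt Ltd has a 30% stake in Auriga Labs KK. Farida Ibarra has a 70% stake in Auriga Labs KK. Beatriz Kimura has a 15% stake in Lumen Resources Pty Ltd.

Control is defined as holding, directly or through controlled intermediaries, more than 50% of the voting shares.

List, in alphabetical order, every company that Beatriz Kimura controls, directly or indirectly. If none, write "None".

Talus Materials Sarl

Beatriz holds 91% of Talus, so Beatriz controls Talus.
No other company's threshold is met.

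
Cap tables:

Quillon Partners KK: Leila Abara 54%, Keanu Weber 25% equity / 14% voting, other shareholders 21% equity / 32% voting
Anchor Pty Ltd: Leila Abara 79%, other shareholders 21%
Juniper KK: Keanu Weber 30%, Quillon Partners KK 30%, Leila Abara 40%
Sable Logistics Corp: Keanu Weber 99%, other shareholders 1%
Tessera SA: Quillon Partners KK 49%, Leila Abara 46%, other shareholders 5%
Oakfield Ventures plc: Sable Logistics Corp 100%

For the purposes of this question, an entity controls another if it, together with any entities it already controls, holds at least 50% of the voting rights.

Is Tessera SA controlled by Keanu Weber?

No

Keanu holds 99% of Sable, so Keanu controls Sable.
Sable holds 100% of Oakfield, so Keanu controls Oakfield.
Neither Keanu nor any entity Keanu controls holds any voting interest in Tessera.
So Keanu does not control Tessera.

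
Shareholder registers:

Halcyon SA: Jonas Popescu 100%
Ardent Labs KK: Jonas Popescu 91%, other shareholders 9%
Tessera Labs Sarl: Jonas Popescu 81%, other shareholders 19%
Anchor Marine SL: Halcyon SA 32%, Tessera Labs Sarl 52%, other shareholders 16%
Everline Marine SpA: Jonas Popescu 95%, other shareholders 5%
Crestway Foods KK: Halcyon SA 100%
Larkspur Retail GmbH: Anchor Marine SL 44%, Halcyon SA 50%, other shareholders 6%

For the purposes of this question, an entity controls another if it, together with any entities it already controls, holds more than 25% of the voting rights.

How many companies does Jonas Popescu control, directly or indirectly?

Jonas holds 100% of Halcyon, so Jonas controls Halcyon.
Jonas holds 91% of Ardent, so Jonas controls Ardent.
Jonas holds 81% of Tessera, so Jonas controls Tessera.
Halcyon and Tessera together hold 32% + 52% = 84% of Anchor, so Jonas controls Anchor.
Jonas holds 95% of Everline, so Jonas controls Everline.
Halcyon holds 100% of Crestway, so Jonas controls Crestway.
Anchor and Halcyon together hold 44% + 50% = 94% of Larkspur, so Jonas controls Larkspur.
Jonas controls 7 companies.

7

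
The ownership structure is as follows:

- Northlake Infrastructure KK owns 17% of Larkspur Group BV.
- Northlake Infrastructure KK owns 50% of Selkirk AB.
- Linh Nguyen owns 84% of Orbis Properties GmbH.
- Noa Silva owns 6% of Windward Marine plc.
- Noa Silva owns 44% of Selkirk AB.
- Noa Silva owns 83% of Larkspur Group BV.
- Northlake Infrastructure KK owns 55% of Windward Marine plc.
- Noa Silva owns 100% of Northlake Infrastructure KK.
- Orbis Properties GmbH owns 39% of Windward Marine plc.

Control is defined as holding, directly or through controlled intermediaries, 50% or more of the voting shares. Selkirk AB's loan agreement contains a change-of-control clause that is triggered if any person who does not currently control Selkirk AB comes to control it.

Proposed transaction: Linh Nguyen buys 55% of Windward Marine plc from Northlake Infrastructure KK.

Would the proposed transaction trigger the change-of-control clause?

The purchase adds only to Linh's holdings (Northlake's stake shrinks), so Linh is the only person who could newly come to control Selkirk.
Linh holds 84% of Orbis, so Linh controls Orbis.
Neither Linh nor any entity Linh controls holds any voting interest in Selkirk.
So before the transaction, Linh does not control Selkirk.
After the purchase, Linh holds 55% of Windward directly, and Northlake's stake falls to 0%.
Orbis and Linh together hold 39% + 55% = 94% of Windward, so Linh controls Windward.
After the transaction, neither Linh nor any entity Linh controls holds a voting interest in Selkirk, so Linh still does not control it.
No new person acquires control, so the clause is not triggered.

No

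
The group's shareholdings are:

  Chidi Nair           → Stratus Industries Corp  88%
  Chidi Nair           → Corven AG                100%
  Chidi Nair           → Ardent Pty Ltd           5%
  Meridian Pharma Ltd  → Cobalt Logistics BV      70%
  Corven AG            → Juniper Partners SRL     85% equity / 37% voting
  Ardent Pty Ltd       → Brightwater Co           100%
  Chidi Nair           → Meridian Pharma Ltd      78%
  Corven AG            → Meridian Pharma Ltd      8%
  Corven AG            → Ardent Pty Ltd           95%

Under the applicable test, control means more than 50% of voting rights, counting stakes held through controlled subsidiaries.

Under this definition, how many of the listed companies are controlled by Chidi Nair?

6

Chidi holds 100% of Corven, so Chidi controls Corven.
Corven and Chidi together hold 95% + 5% = 100% of Ardent, so Chidi controls Ardent.
Chidi and Corven together hold 78% + 8% = 86% of Meridian, so Chidi controls Meridian.
Chidi holds 88% of Stratus, so Chidi controls Stratus.
Ardent holds 100% of Brightwater, so Chidi controls Brightwater.
Meridian holds 70% of Cobalt, so Chidi controls Cobalt.
No other company's threshold is met.
Chidi controls 6 companies.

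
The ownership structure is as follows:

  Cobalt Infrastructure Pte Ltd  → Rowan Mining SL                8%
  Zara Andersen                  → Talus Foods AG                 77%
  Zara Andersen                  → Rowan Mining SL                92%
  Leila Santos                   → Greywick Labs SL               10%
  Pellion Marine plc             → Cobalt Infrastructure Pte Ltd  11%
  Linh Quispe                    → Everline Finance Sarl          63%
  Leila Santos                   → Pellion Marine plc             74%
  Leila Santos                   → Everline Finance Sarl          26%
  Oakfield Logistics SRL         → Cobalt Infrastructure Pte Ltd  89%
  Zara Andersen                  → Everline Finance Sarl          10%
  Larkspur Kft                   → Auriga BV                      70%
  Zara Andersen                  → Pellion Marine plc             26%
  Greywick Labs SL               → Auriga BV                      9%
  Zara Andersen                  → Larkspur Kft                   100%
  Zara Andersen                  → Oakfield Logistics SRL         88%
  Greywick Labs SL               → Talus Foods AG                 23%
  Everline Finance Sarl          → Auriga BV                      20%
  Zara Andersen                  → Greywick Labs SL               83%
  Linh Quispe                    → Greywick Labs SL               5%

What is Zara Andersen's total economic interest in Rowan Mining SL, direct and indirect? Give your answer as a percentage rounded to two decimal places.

98.49%

Zara reaches Rowan along 3 paths.
Via Pellion → Cobalt: 26% × 11% × 8% = 0.2288%.
Via Oakfield → Cobalt: 88% × 89% × 8% = 6.2656%.
Direct stake: 92% = 92%.
Total: 0.2288% + 6.2656% + 92% = 98.4944%.
Rounded: 98.49%.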